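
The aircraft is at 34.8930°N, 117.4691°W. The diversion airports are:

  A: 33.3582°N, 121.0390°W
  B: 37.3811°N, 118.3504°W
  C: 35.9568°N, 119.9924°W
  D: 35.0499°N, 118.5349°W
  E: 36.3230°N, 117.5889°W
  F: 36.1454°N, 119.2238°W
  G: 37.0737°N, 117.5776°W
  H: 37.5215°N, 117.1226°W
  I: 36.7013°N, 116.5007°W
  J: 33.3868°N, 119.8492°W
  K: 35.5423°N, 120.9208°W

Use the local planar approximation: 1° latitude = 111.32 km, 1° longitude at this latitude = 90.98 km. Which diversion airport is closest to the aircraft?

D

Distances from 34.8930°N, 117.4691°W:
A: 366.9868 km
B: 288.3475 km
C: 258.3140 km
D: 98.5270 km
E: 159.5603 km
F: 211.9502 km
G: 242.9561 km
H: 294.2979 km
I: 219.7366 km
J: 273.8677 km
K: 322.2465 km
Minimum: D at 98.5270 km.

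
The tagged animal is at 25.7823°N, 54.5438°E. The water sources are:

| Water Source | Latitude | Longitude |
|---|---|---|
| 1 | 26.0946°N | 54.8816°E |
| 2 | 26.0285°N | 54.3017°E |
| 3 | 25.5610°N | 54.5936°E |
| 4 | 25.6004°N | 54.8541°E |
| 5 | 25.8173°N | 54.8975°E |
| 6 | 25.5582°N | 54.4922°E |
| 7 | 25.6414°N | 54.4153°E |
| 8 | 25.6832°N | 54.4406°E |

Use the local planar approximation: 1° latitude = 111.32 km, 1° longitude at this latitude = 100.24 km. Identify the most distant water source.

Distances from 25.7823°N, 54.5438°E:
1: 48.5303 km
2: 36.6072 km
3: 25.1358 km
4: 37.1149 km
5: 35.6683 km
6: 25.4774 km
7: 20.2962 km
8: 15.1233 km
Maximum: 1 at 48.5303 km.

1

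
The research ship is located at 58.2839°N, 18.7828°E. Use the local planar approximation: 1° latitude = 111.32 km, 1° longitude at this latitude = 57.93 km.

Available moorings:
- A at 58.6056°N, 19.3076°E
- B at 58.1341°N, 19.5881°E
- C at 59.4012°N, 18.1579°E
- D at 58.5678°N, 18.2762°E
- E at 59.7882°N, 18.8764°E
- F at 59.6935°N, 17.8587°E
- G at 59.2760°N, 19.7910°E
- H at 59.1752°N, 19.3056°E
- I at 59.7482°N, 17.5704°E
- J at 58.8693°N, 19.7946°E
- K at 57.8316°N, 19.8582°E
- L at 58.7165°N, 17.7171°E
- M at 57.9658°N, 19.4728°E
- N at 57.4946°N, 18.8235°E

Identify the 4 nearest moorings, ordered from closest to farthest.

Distances from 58.2839°N, 18.7828°E:
A: √((0.3217·111.32)² + (0.5248·57.93)²) = √(1282.473846 + 924.261174) = 46.9759 km
B: √((-0.1498·111.32)² + (0.8053·57.93)²) = √(278.080171 + 2176.318507) = 49.5419 km
C: √((1.1173·111.32)² + (-0.6249·57.93)²) = √(15469.846088 + 1310.473087) = 129.5389 km
D: √((0.2839·111.32)² + (-0.5066·57.93)²) = √(998.796888 + 861.266248) = 43.1284 km
E: √((1.5043·111.32)² + (0.0936·57.93)²) = √(28042.408168 + 29.400773) = 167.5464 km
F: √((1.4096·111.32)² + (-0.9241·57.93)²) = √(24622.841952 + 2865.794187) = 165.7970 km
G: √((0.9921·111.32)² + (1.0082·57.93)²) = √(12197.119944 + 3411.147062) = 124.9331 km
H: √((0.8913·111.32)² + (0.5228·57.93)²) = √(9844.512355 + 917.229924) = 103.7388 km
I: √((1.4643·111.32)² + (-1.2124·57.93)²) = √(26570.915611 + 4932.861391) = 177.4930 km
J: √((0.5854·111.32)² + (1.0118·57.93)²) = √(4246.702438 + 3435.551057) = 87.6485 km
K: √((-0.4523·111.32)² + (1.0754·57.93)²) = √(2535.126125 + 3881.031086) = 80.1009 km
L: √((0.4326·111.32)² + (-1.0657·57.93)²) = √(2319.099731 + 3811.333819) = 78.2971 km
M: √((-0.3181·111.32)² + (0.6900·57.93)²) = √(1253.931272 + 1597.736801) = 53.4010 km
N: √((-0.7893·111.32)² + (0.0407·57.93)²) = √(7720.236434 + 5.558990) = 87.8965 km
Sorted: D (43.1284 km) < A (46.9759 km) < B (49.5419 km) < M (53.4010 km) < L (78.2971 km) < K (80.1009 km) < …

D, A, B, M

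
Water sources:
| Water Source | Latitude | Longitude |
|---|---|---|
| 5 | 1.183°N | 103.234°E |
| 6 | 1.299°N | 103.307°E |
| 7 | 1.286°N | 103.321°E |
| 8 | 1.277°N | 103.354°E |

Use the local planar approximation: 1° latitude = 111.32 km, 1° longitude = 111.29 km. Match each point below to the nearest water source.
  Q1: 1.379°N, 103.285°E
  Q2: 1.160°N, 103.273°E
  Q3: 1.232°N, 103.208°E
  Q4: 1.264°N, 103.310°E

Q1 at 1.379°N, 103.285°E:
  5: √((-0.196·111.32)² + (-0.051·111.29)²) = √(476.05654 + 32.21459) = 22.545 km
  6: √((-0.080·111.32)² + (0.022·111.29)²) = √(79.30971 + 5.99456) = 9.236 km
  7: √((-0.093·111.32)² + (0.036·111.29)²) = √(107.17964 + 16.05156) = 11.101 km
  8: √((-0.102·111.32)² + (0.069·111.29)²) = √(128.92785 + 58.96719) = 13.707 km
  → nearest: 6 (9.236 km)
Q2 at 1.160°N, 103.273°E:
  5: √((0.023·111.32)² + (-0.039·111.29)²) = √(6.55544 + 18.83829) = 5.039 km
  6: √((0.139·111.32)² + (0.034·111.29)²) = √(239.42858 + 14.31760) = 15.929 km
  7: √((0.126·111.32)² + (0.048·111.29)²) = √(196.73765 + 28.53611) = 15.009 km
  8: √((0.117·111.32)² + (0.081·111.29)²) = √(169.63604 + 81.26103) = 15.840 km
  → nearest: 5 (5.039 km)
Q3 at 1.232°N, 103.208°E:
  5: √((-0.049·111.32)² + (0.026·111.29)²) = √(29.75353 + 8.37257) = 6.175 km
  6: √((0.067·111.32)² + (0.099·111.29)²) = √(55.62833 + 121.38993) = 13.305 km
  7: √((0.054·111.32)² + (0.113·111.29)²) = √(36.13549 + 158.14999) = 13.939 km
  8: √((0.045·111.32)² + (0.146·111.29)²) = √(25.09409 + 264.00855) = 17.003 km
  → nearest: 5 (6.175 km)
Q4 at 1.264°N, 103.310°E:
  5: √((-0.081·111.32)² + (-0.076·111.29)²) = √(81.30485 + 71.53844) = 12.363 km
  6: √((0.035·111.32)² + (-0.003·111.29)²) = √(15.18037 + 0.11147) = 3.910 km
  7: √((0.022·111.32)² + (0.011·111.29)²) = √(5.99780 + 1.49864) = 2.738 km
  8: √((0.013·111.32)² + (0.044·111.29)²) = √(2.09427 + 23.97826) = 5.106 km
  → nearest: 7 (2.738 km)

Q1→6; Q2→5; Q3→5; Q4→7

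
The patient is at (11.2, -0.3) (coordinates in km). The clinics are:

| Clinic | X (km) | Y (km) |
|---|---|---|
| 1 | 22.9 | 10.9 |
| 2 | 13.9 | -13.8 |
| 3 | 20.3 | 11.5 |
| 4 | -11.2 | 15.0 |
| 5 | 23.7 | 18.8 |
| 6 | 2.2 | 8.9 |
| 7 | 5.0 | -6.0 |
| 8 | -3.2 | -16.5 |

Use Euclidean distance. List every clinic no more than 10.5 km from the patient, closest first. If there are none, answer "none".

Distances from (11.2, -0.3):
1: √((11.7)² + (11.2)²) = √(136.890 + 125.440) = 16.2 km
2: √((2.7)² + (-13.5)²) = √(7.290 + 182.250) = 13.8 km
3: √((9.1)² + (11.8)²) = √(82.810 + 139.240) = 14.9 km
4: √((-22.4)² + (15.3)²) = √(501.760 + 234.090) = 27.1 km
5: √((12.5)² + (19.1)²) = √(156.250 + 364.810) = 22.8 km
6: √((-9.0)² + (9.2)²) = √(81.000 + 84.640) = 12.9 km
7: √((-6.2)² + (-5.7)²) = √(38.440 + 32.490) = 8.4 km
8: √((-14.4)² + (-16.2)²) = √(207.360 + 262.440) = 21.7 km
Threshold 10.5 km: 7 (8.4 km) is within range.

7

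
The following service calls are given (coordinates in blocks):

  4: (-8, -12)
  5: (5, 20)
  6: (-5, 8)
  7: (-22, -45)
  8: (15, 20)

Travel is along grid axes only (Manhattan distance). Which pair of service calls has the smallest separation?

5 and 8

Pairwise distances:
5–8: 10 blocks
5–6: 22 blocks
4–6: 23 blocks
6–8: 32 blocks
4–5: 45 blocks
4–7: 47 blocks
4–8: 55 blocks
6–7: 70 blocks
5–7: 92 blocks
7–8: 102 blocks
Closest pair: 5–8 at 10 blocks.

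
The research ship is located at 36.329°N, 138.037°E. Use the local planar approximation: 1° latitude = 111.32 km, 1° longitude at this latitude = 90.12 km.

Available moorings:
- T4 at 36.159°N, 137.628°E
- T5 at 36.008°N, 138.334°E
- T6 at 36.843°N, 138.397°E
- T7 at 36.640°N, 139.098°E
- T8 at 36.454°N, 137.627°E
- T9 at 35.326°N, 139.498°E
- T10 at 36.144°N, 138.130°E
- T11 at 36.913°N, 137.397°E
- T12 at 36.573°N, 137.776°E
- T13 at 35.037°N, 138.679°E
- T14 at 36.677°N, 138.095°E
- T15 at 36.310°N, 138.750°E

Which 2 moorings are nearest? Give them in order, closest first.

Distances from 36.329°N, 138.037°E:
T4: 41.433 km
T5: 44.646 km
T6: 65.776 km
T7: 101.692 km
T8: 39.483 km
T9: 172.634 km
T10: 22.234 km
T11: 86.908 km
T12: 35.931 km
T13: 155.026 km
T14: 39.090 km
T15: 64.290 km
Sorted: T10 (22.234 km) < T12 (35.931 km) < T14 (39.090 km) < T8 (39.483 km) < …

T10, T12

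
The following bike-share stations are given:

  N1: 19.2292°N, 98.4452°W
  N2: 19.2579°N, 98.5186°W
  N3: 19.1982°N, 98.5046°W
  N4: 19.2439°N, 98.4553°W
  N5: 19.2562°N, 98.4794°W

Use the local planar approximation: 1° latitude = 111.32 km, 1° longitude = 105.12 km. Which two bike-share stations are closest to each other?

N1 and N4

Pairwise distances:
N1–N2: √((0.0287·111.32)² + (-0.0734·105.12)²) = √(10.207284 + 59.533693) = 8.3511 km
N1–N3: √((-0.0310·111.32)² + (-0.0594·105.12)²) = √(11.908849 + 38.989134) = 7.1343 km
N1–N4: √((0.0147·111.32)² + (-0.0101·105.12)²) = √(2.677818 + 1.127232) = 1.9507 km
N1–N5: √((0.0270·111.32)² + (-0.0342·105.12)²) = √(9.033872 + 12.924773) = 4.6860 km
N2–N3: √((-0.0597·111.32)² + (0.0140·105.12)²) = √(44.166711 + 2.165842) = 6.8068 km
N2–N4: √((-0.0140·111.32)² + (0.0633·105.12)²) = √(2.428860 + 44.276994) = 6.8342 km
N2–N5: √((-0.0017·111.32)² + (0.0392·105.12)²) = √(0.035813 + 16.980201) = 4.1250 km
N3–N4: √((0.0457·111.32)² + (0.0493·105.12)²) = √(25.880865 + 26.857436) = 7.2621 km
N3–N5: √((0.0580·111.32)² + (0.0252·105.12)²) = √(41.687167 + 7.017328) = 6.9789 km
N4–N5: √((0.0123·111.32)² + (-0.0241·105.12)²) = √(1.874807 + 6.418075) = 2.8797 km
Closest pair: N1–N4 at 1.9507 km.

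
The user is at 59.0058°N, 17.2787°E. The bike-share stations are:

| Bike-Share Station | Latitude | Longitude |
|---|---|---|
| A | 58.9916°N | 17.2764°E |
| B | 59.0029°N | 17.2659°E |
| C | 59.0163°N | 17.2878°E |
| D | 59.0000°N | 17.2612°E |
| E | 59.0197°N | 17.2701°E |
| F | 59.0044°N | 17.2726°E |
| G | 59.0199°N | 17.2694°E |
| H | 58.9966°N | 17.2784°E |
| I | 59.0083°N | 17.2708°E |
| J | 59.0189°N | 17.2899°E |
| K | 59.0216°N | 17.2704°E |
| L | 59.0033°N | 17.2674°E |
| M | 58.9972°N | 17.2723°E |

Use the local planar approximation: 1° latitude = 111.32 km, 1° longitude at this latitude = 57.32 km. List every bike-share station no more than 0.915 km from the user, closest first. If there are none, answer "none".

F, I, L, B

Distances from 59.0058°N, 17.2787°E:
A: 1.5862 km
B: 0.8016 km
C: 1.2800 km
D: 1.1929 km
E: 1.6240 km
F: 0.3828 km
G: 1.6577 km
H: 1.0243 km
I: 0.5315 km
J: 1.5933 km
K: 1.8221 km
L: 0.7050 km
M: 1.0252 km
Threshold 0.915 km: F (0.3828 km), I (0.5315 km), L (0.7050 km), B (0.8016 km) are within range.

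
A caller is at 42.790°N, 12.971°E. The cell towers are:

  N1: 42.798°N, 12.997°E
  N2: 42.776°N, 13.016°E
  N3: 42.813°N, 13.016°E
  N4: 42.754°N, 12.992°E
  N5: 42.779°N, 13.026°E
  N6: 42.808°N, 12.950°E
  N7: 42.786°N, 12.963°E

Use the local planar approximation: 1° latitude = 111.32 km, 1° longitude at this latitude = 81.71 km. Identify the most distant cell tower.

N5

Distances from 42.790°N, 12.971°E:
N1: √((0.008·111.32)² + (0.026·81.71)²) = √(0.79310 + 4.51333) = 2.304 km
N2: √((-0.014·111.32)² + (0.045·81.71)²) = √(2.42886 + 13.51996) = 3.994 km
N3: √((0.023·111.32)² + (0.045·81.71)²) = √(6.55544 + 13.51996) = 4.481 km
N4: √((-0.036·111.32)² + (0.021·81.71)²) = √(16.06022 + 2.94435) = 4.359 km
N5: √((-0.011·111.32)² + (0.055·81.71)²) = √(1.49945 + 20.19649) = 4.658 km
N6: √((0.018·111.32)² + (-0.021·81.71)²) = √(4.01505 + 2.94435) = 2.638 km
N7: √((-0.004·111.32)² + (-0.008·81.71)²) = √(0.19827 + 0.42730) = 0.791 km
Maximum: N5 at 4.658 km.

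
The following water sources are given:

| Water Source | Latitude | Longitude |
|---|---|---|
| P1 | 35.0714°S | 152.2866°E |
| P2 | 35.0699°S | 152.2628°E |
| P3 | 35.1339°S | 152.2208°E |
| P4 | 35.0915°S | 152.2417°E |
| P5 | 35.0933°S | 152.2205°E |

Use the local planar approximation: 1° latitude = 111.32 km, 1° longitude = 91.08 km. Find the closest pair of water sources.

P4 and P5

Pairwise distances:
P1–P2: 2.1741 km
P1–P3: 9.1828 km
P1–P4: 4.6616 km
P1–P5: 6.4953 km
P2–P3: 8.0865 km
P2–P4: 3.0781 km
P2–P5: 4.6507 km
P3–P4: 5.0894 km
P3–P5: 4.5197 km
P4–P5: 1.9413 km
Closest pair: P4–P5 at 1.9413 km.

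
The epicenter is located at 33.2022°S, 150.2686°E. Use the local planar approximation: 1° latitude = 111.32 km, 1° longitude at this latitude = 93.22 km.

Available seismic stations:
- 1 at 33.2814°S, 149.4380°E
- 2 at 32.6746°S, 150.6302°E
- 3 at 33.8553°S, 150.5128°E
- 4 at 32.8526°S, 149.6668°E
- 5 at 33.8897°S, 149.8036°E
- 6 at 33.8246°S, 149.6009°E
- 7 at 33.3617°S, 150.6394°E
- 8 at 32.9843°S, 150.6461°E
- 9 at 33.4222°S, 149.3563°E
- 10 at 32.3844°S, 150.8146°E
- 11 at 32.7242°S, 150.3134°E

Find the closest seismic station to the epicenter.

7

Distances from 33.2022°S, 150.2686°E:
1: 77.9289 km
2: 67.7182 km
3: 76.1837 km
4: 68.2771 km
5: 87.9557 km
6: 93.1380 km
7: 38.8596 km
8: 42.7406 km
9: 88.5006 km
10: 104.2998 km
11: 53.3746 km
Minimum: 7 at 38.8596 km.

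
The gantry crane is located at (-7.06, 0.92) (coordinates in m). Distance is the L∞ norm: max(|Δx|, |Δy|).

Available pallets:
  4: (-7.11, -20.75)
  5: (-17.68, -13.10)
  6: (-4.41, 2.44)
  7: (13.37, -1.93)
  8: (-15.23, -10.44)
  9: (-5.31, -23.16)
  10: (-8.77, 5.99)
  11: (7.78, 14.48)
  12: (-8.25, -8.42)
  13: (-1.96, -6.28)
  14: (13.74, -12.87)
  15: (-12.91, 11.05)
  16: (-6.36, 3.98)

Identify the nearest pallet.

Distances from (-7.06, 0.92):
4: 21.67 m
5: 14.02 m
6: 2.65 m
7: 20.43 m
8: 11.36 m
9: 24.08 m
10: 5.07 m
11: 14.84 m
12: 9.34 m
13: 7.20 m
14: 20.80 m
15: 10.13 m
16: 3.06 m
Minimum: 6 at 2.65 m.

6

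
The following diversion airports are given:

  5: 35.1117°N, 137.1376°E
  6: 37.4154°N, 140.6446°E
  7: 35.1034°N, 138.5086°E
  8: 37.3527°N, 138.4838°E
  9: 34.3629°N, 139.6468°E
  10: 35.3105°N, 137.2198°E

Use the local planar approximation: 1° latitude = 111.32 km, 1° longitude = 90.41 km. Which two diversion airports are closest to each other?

Pairwise distances:
5–6: 407.7960 km
5–7: 123.9556 km
5–8: 277.5746 km
5–9: 241.6863 km
5–10: 23.3449 km
6–7: 321.7669 km
6–8: 195.4826 km
6–9: 351.5750 km
6–10: 388.3030 km
7–8: 250.4021 km
7–9: 131.8502 km
7–10: 118.7792 km
8–9: 349.0387 km
8–10: 254.4444 km
9–10: 243.4642 km
Closest pair: 5–10 at 23.3449 km.

5 and 10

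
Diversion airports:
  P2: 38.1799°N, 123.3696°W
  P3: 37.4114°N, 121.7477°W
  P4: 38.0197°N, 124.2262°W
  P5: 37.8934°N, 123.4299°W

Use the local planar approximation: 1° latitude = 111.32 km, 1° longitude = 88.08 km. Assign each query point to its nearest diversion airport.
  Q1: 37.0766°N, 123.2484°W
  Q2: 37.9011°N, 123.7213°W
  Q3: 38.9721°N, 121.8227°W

Q1 at 37.0766°N, 123.2484°W:
  P2: √((1.1033·111.32)² + (-0.1212·88.08)²) = √(15084.594208 + 113.961945) = 123.2824 km
  P3: √((0.3348·111.32)² + (1.5007·88.08)²) = √(1389.048129 + 17471.990183) = 137.3355 km
  P4: √((0.9431·111.32)² + (-0.9778·88.08)²) = √(11022.037519 + 7417.450859) = 135.7921 km
  P5: √((0.8168·111.32)² + (-0.1815·88.08)²) = √(8267.569482 + 255.568822) = 92.3208 km
  → nearest: P5 (92.3208 km)
Q2 at 37.9011°N, 123.7213°W:
  P2: √((0.2788·111.32)² + (0.3517·88.08)²) = √(963.234289 + 959.620128) = 43.8504 km
  P3: √((-0.4897·111.32)² + (1.9736·88.08)²) = √(2971.711216 + 30218.498752) = 182.1818 km
  P4: √((0.1186·111.32)² + (-0.5049·88.08)²) = √(174.307379 + 1977.722495) = 46.3900 km
  P5: √((-0.0077·111.32)² + (0.2914·88.08)²) = √(0.734730 + 658.769838) = 25.6808 km
  → nearest: P5 (25.6808 km)
Q3 at 38.9721°N, 121.8227°W:
  P2: √((-0.7922·111.32)² + (-1.5469·88.08)²) = √(7777.071137 + 18564.321921) = 162.3003 km
  P3: √((-1.5607·111.32)² + (0.0750·88.08)²) = √(30184.588256 + 43.639236) = 173.8627 km
  P4: √((-0.9524·111.32)² + (-2.4035·88.08)²) = √(11240.488064 + 44817.008552) = 236.7646 km
  P5: √((-1.0787·111.32)² + (-1.6072·88.08)²) = √(14419.418702 + 20039.849674) = 185.6321 km
  → nearest: P2 (162.3003 km)

Q1→P5; Q2→P5; Q3→P2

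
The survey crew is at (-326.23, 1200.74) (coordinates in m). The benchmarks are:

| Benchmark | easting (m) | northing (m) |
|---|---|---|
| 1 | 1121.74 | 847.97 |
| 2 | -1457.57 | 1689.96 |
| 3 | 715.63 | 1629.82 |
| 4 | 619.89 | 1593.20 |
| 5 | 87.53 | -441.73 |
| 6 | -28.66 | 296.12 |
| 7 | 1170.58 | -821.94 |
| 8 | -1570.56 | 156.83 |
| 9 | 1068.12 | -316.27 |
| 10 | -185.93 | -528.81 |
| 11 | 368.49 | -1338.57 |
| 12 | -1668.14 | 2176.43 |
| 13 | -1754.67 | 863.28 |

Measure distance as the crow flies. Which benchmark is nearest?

Distances from (-326.23, 1200.74):
1: √((1447.97)² + (-352.77)²) = √(2096617.1209 + 124446.6729) = 1490.32 m
2: √((-1131.34)² + (489.22)²) = √(1279930.1956 + 239336.2084) = 1232.59 m
3: √((1041.86)² + (429.08)²) = √(1085472.2596 + 184109.6464) = 1126.76 m
4: √((946.12)² + (392.46)²) = √(895143.0544 + 154024.8516) = 1024.29 m
5: √((413.76)² + (-1642.47)²) = √(171197.3376 + 2697707.7009) = 1693.78 m
6: √((297.57)² + (-904.62)²) = √(88547.9049 + 818337.3444) = 952.31 m
7: √((1496.81)² + (-2022.68)²) = √(2240440.1761 + 4091234.3824) = 2516.28 m
8: √((-1244.33)² + (-1043.91)²) = √(1548357.1489 + 1089748.0881) = 1624.22 m
9: √((1394.35)² + (-1517.01)²) = √(1944211.9225 + 2301319.3401) = 2060.47 m
10: √((140.30)² + (-1729.55)²) = √(19684.0900 + 2991343.2025) = 1735.23 m
11: √((694.72)² + (-2539.31)²) = √(482635.8784 + 6448095.2761) = 2632.63 m
12: √((-1341.91)² + (975.69)²) = √(1800722.4481 + 951970.9761) = 1659.12 m
13: √((-1428.44)² + (-337.46)²) = √(2040440.8336 + 113879.2516) = 1467.76 m
Minimum: 6 at 952.31 m.

6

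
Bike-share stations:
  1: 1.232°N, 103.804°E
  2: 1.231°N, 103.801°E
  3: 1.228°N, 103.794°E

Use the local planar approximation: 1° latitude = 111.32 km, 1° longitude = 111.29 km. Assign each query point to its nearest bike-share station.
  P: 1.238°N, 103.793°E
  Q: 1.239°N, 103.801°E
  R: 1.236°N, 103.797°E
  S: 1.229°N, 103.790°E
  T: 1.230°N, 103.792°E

P at 1.238°N, 103.793°E:
  1: 1.395 km
  2: 1.183 km
  3: 1.119 km
  → nearest: 3 (1.119 km)
Q at 1.239°N, 103.801°E:
  1: 0.848 km
  2: 0.891 km
  3: 1.451 km
  → nearest: 1 (0.848 km)
R at 1.236°N, 103.797°E:
  1: 0.897 km
  2: 0.713 km
  3: 0.951 km
  → nearest: 2 (0.713 km)
S at 1.229°N, 103.790°E:
  1: 1.593 km
  2: 1.244 km
  3: 0.459 km
  → nearest: 3 (0.459 km)
T at 1.230°N, 103.792°E:
  1: 1.354 km
  2: 1.008 km
  3: 0.315 km
  → nearest: 3 (0.315 km)

P→3; Q→1; R→2; S→3; T→3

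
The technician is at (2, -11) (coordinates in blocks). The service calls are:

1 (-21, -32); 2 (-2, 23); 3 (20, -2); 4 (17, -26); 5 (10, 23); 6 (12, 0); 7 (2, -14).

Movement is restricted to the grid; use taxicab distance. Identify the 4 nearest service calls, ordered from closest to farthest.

7, 6, 3, 4

Distances from (2, -11):
1: |-23| + |-21| = 23 + 21 = 44 blocks
2: |-4| + |34| = 4 + 34 = 38 blocks
3: |18| + |9| = 18 + 9 = 27 blocks
4: |15| + |-15| = 15 + 15 = 30 blocks
5: |8| + |34| = 8 + 34 = 42 blocks
6: |10| + |11| = 10 + 11 = 21 blocks
7: |0| + |-3| = 0 + 3 = 3 blocks
Sorted: 7 (3 blocks) < 6 (21 blocks) < 3 (27 blocks) < 4 (30 blocks) < 2 (38 blocks) < 5 (42 blocks) < …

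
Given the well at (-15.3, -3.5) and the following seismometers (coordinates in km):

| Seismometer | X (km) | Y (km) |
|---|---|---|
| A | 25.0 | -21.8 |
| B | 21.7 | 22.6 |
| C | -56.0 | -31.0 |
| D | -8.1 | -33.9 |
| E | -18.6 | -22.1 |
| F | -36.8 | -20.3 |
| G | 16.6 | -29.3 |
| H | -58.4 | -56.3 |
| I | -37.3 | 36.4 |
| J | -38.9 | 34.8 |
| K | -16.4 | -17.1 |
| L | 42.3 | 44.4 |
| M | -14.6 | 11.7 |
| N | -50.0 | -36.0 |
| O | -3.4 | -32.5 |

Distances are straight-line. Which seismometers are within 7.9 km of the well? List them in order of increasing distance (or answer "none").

none

Distances from (-15.3, -3.5):
A: √((40.3)² + (-18.3)²) = √(1624.090 + 334.890) = 44.3 km
B: √((37.0)² + (26.1)²) = √(1369.000 + 681.210) = 45.3 km
C: √((-40.7)² + (-27.5)²) = √(1656.490 + 756.250) = 49.1 km
D: √((7.2)² + (-30.4)²) = √(51.840 + 924.160) = 31.2 km
E: √((-3.3)² + (-18.6)²) = √(10.890 + 345.960) = 18.9 km
F: √((-21.5)² + (-16.8)²) = √(462.250 + 282.240) = 27.3 km
G: √((31.9)² + (-25.8)²) = √(1017.610 + 665.640) = 41.0 km
H: √((-43.1)² + (-52.8)²) = √(1857.610 + 2787.840) = 68.2 km
I: √((-22.0)² + (39.9)²) = √(484.000 + 1592.010) = 45.6 km
J: √((-23.6)² + (38.3)²) = √(556.960 + 1466.890) = 45.0 km
K: √((-1.1)² + (-13.6)²) = √(1.210 + 184.960) = 13.6 km
L: √((57.6)² + (47.9)²) = √(3317.760 + 2294.410) = 74.9 km
M: √((0.7)² + (15.2)²) = √(0.490 + 231.040) = 15.2 km
N: √((-34.7)² + (-32.5)²) = √(1204.090 + 1056.250) = 47.5 km
O: √((11.9)² + (-29.0)²) = √(141.610 + 841.000) = 31.3 km
Threshold 7.9 km: none within range.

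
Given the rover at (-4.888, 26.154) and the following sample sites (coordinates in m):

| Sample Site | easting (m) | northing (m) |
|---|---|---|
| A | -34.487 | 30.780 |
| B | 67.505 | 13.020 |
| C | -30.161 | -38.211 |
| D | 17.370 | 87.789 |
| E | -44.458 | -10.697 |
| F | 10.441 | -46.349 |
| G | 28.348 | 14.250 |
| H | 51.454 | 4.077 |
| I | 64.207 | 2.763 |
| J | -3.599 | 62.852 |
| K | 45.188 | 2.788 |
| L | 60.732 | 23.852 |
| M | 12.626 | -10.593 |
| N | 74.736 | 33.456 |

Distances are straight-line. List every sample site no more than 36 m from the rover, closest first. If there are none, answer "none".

A, G

Distances from (-4.888, 26.154):
A: √((-29.599)² + (4.626)²) = √(876.10080 + 21.39988) = 29.958 m
B: √((72.393)² + (-13.134)²) = √(5240.74645 + 172.50196) = 73.575 m
C: √((-25.273)² + (-64.365)²) = √(638.72453 + 4142.85322) = 69.149 m
D: √((22.258)² + (61.635)²) = √(495.41856 + 3798.87323) = 65.531 m
E: √((-39.570)² + (-36.851)²) = √(1565.78490 + 1357.99620) = 54.072 m
F: √((15.329)² + (-72.503)²) = √(234.97824 + 5256.68501) = 74.106 m
G: √((33.236)² + (-11.904)²) = √(1104.63170 + 141.70522) = 35.303 m
H: √((56.342)² + (-22.077)²) = √(3174.42096 + 487.39393) = 60.513 m
I: √((69.095)² + (-23.391)²) = √(4774.11902 + 547.13888) = 72.947 m
J: √((1.289)² + (36.698)²) = √(1.66152 + 1346.74320) = 36.721 m
K: √((50.076)² + (-23.366)²) = √(2507.60578 + 545.96996) = 55.259 m
L: √((65.620)² + (-2.302)²) = √(4305.98440 + 5.29920) = 65.660 m
M: √((17.514)² + (-36.747)²) = √(306.74020 + 1350.34201) = 40.707 m
N: √((79.624)² + (7.302)²) = √(6339.98138 + 53.31920) = 79.958 m
Threshold 36 m: A (29.958 m), G (35.303 m) are within range.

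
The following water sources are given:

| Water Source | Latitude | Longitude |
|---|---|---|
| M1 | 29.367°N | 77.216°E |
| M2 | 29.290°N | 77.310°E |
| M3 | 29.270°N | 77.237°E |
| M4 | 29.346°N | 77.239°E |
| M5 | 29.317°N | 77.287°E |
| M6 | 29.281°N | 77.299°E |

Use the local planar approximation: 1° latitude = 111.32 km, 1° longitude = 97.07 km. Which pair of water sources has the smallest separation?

Pairwise distances:
M1–M2: 12.519 km
M1–M3: 10.989 km
M1–M4: 3.233 km
M1–M5: 8.859 km
M1–M6: 12.513 km
M2–M3: 7.428 km
M2–M4: 9.293 km
M2–M5: 3.744 km
M2–M6: 1.464 km
M3–M4: 8.463 km
M3–M5: 7.137 km
M3–M6: 6.142 km
M4–M5: 5.668 km
M4–M6: 9.289 km
M5–M6: 4.173 km
Closest pair: M2–M6 at 1.464 km.

M2 and M6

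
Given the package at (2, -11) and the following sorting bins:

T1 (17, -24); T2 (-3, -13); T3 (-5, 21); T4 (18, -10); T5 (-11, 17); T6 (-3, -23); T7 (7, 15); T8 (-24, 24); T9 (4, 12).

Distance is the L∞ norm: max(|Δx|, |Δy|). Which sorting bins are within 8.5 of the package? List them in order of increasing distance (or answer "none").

T2

Distances from (2, -11):
T1: 15
T2: 5
T3: 32
T4: 16
T5: 28
T6: 12
T7: 26
T8: 35
T9: 23
Threshold 8.5: T2 (5) is within range.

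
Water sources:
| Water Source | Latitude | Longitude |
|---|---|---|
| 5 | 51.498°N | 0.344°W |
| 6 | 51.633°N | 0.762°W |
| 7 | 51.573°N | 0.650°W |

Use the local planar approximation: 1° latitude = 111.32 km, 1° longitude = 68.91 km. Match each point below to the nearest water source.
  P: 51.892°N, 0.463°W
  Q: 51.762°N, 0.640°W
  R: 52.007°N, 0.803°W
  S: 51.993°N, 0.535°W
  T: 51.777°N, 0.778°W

P→6; Q→6; R→6; S→6; T→6

P at 51.892°N, 0.463°W:
  5: √((-0.394·111.32)² + (0.119·68.91)²) = √(1923.70662 + 67.24476) = 44.620 km
  6: √((-0.259·111.32)² + (-0.299·68.91)²) = √(831.27730 + 424.52852) = 35.437 km
  7: √((-0.319·111.32)² + (-0.187·68.91)²) = √(1261.03680 + 166.05338) = 37.777 km
  → nearest: 6 (35.437 km)
Q at 51.762°N, 0.640°W:
  5: √((-0.264·111.32)² + (0.296·68.91)²) = √(863.68276 + 416.05229) = 35.773 km
  6: √((-0.129·111.32)² + (-0.122·68.91)²) = √(206.21764 + 70.67799) = 16.640 km
  7: √((-0.189·111.32)² + (-0.010·68.91)²) = √(442.65972 + 0.47486) = 21.051 km
  → nearest: 6 (16.640 km)
R at 52.007°N, 0.803°W:
  5: √((-0.509·111.32)² + (0.459·68.91)²) = √(3210.56865 + 1000.43729) = 64.892 km
  6: √((-0.374·111.32)² + (0.041·68.91)²) = √(1733.36331 + 7.98238) = 41.729 km
  7: √((-0.434·111.32)² + (0.153·68.91)²) = √(2334.13437 + 111.15970) = 49.450 km
  → nearest: 6 (41.729 km)
S at 51.993°N, 0.535°W:
  5: √((-0.495·111.32)² + (0.191·68.91)²) = √(3036.38469 + 173.23324) = 56.653 km
  6: √((-0.360·111.32)² + (-0.227·68.91)²) = √(1606.02166 + 244.69000) = 43.020 km
  7: √((-0.420·111.32)² + (-0.115·68.91)²) = √(2185.97392 + 62.80008) = 47.421 km
  → nearest: 6 (43.020 km)
T at 51.777°N, 0.778°W:
  5: √((-0.279·111.32)² + (0.434·68.91)²) = √(964.61676 + 894.42506) = 43.117 km
  6: √((-0.144·111.32)² + (0.016·68.91)²) = √(256.96346 + 1.21564) = 16.068 km
  7: √((-0.204·111.32)² + (0.128·68.91)²) = √(515.71140 + 77.80087) = 24.362 km
  → nearest: 6 (16.068 km)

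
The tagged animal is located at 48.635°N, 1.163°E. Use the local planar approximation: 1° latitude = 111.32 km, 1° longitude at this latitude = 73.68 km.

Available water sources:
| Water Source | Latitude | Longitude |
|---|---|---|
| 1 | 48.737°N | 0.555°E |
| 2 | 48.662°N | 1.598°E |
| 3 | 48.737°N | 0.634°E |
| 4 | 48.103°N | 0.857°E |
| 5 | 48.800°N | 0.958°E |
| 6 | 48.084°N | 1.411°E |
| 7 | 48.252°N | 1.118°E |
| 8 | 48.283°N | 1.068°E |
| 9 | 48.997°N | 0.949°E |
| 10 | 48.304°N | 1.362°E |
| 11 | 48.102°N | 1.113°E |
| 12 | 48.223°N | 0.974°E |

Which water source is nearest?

Distances from 48.635°N, 1.163°E:
1: √((0.102·111.32)² + (-0.608·73.68)²) = √(128.92785 + 2006.81063) = 46.214 km
2: √((0.027·111.32)² + (0.435·73.68)²) = √(9.03387 + 1027.25378) = 32.191 km
3: √((0.102·111.32)² + (-0.529·73.68)²) = √(128.92785 + 1519.18470) = 40.597 km
4: √((-0.532·111.32)² + (-0.306·73.68)²) = √(3507.27371 + 508.32572) = 63.369 km
5: √((0.165·111.32)² + (-0.205·73.68)²) = √(337.37608 + 228.14290) = 23.781 km
6: √((-0.551·111.32)² + (0.248·73.68)²) = √(3762.26682 + 333.88937) = 64.001 km
7: √((-0.383·111.32)² + (-0.045·73.68)²) = √(1817.79098 + 10.99320) = 42.764 km
8: √((-0.352·111.32)² + (-0.095·73.68)²) = √(1535.43601 + 48.99440) = 39.805 km
9: √((0.362·111.32)² + (-0.214·73.68)²) = √(1623.91591 + 248.61469) = 43.273 km
10: √((-0.331·111.32)² + (0.199·73.68)²) = √(1357.69551 + 214.98363) = 39.657 km
11: √((-0.533·111.32)² + (-0.050·73.68)²) = √(3520.47134 + 13.57186) = 59.448 km
12: √((-0.412·111.32)² + (-0.189·73.68)²) = √(2103.49182 + 193.92011) = 47.931 km
Minimum: 5 at 23.781 km.

5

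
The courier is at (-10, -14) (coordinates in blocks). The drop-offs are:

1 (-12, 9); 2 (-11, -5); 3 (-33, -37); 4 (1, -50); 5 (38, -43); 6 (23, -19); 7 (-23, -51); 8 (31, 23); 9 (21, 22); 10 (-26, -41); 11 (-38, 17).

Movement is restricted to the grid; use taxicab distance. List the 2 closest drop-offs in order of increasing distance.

Distances from (-10, -14):
1: |-2| + |23| = 2 + 23 = 25 blocks
2: |-1| + |9| = 1 + 9 = 10 blocks
3: |-23| + |-23| = 23 + 23 = 46 blocks
4: |11| + |-36| = 11 + 36 = 47 blocks
5: |48| + |-29| = 48 + 29 = 77 blocks
6: |33| + |-5| = 33 + 5 = 38 blocks
7: |-13| + |-37| = 13 + 37 = 50 blocks
8: |41| + |37| = 41 + 37 = 78 blocks
9: |31| + |36| = 31 + 36 = 67 blocks
10: |-16| + |-27| = 16 + 27 = 43 blocks
11: |-28| + |31| = 28 + 31 = 59 blocks
Sorted: 2 (10 blocks) < 1 (25 blocks) < 6 (38 blocks) < 10 (43 blocks) < …

2, 1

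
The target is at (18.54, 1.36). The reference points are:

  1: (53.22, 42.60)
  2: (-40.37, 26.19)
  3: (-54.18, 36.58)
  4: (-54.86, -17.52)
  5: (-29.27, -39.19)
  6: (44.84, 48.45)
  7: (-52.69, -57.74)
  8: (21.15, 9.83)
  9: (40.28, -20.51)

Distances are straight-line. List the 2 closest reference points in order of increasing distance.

8, 9

Distances from (18.54, 1.36):
1: √((34.68)² + (41.24)²) = √(1202.7024 + 1700.7376) = 53.88
2: √((-58.91)² + (24.83)²) = √(3470.3881 + 616.5289) = 63.93
3: √((-72.72)² + (35.22)²) = √(5288.1984 + 1240.4484) = 80.80
4: √((-73.40)² + (-18.88)²) = √(5387.5600 + 356.4544) = 75.79
5: √((-47.81)² + (-40.55)²) = √(2285.7961 + 1644.3025) = 62.69
6: √((26.30)² + (47.09)²) = √(691.6900 + 2217.4681) = 53.94
7: √((-71.23)² + (-59.10)²) = √(5073.7129 + 3492.8100) = 92.56
8: √((2.61)² + (8.47)²) = √(6.8121 + 71.7409) = 8.86
9: √((21.74)² + (-21.87)²) = √(472.6276 + 478.2969) = 30.84
Sorted: 8 (8.86) < 9 (30.84) < 1 (53.88) < 6 (53.94) < …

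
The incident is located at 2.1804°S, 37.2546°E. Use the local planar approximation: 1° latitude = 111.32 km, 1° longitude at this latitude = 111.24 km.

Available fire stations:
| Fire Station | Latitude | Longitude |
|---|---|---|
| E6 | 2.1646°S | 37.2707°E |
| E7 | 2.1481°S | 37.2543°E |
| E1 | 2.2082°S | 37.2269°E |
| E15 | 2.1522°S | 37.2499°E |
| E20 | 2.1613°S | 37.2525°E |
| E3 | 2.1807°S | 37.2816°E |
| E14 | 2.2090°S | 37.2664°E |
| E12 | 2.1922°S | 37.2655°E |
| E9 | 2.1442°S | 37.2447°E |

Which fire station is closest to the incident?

E12

Distances from 2.1804°S, 37.2546°E:
E6: 2.5102 km
E7: 3.5958 km
E1: 4.3671 km
E15: 3.1825 km
E20: 2.1390 km
E3: 3.0037 km
E14: 3.4437 km
E12: 1.7876 km
E9: 4.1776 km
Minimum: E12 at 1.7876 km.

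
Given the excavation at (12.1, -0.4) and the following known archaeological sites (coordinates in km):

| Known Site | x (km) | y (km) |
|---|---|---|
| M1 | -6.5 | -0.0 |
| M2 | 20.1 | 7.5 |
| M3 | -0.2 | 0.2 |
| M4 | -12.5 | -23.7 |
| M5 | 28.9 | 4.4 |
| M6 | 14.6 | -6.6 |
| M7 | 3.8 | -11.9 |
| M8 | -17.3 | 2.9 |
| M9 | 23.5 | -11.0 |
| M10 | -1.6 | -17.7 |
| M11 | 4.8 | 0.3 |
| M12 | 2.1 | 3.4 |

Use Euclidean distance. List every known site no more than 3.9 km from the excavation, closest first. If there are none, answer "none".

none

Distances from (12.1, -0.4):
M1: √((-18.6)² + (0.4)²) = √(345.960 + 0.160) = 18.6 km
M2: √((8.0)² + (7.9)²) = √(64.000 + 62.410) = 11.2 km
M3: √((-12.3)² + (0.6)²) = √(151.290 + 0.360) = 12.3 km
M4: √((-24.6)² + (-23.3)²) = √(605.160 + 542.890) = 33.9 km
M5: √((16.8)² + (4.8)²) = √(282.240 + 23.040) = 17.5 km
M6: √((2.5)² + (-6.2)²) = √(6.250 + 38.440) = 6.7 km
M7: √((-8.3)² + (-11.5)²) = √(68.890 + 132.250) = 14.2 km
M8: √((-29.4)² + (3.3)²) = √(864.360 + 10.890) = 29.6 km
M9: √((11.4)² + (-10.6)²) = √(129.960 + 112.360) = 15.6 km
M10: √((-13.7)² + (-17.3)²) = √(187.690 + 299.290) = 22.1 km
M11: √((-7.3)² + (0.7)²) = √(53.290 + 0.490) = 7.3 km
M12: √((-10.0)² + (3.8)²) = √(100.000 + 14.440) = 10.7 km
Threshold 3.9 km: none within range.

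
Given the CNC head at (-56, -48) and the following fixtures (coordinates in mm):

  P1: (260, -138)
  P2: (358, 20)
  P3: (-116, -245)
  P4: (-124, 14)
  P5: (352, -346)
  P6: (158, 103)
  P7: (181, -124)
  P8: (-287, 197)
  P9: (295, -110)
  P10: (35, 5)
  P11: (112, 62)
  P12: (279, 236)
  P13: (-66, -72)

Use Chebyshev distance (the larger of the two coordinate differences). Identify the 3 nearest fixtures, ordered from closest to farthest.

Distances from (-56, -48):
P1: max(|316|, |-90|) = 316 mm
P2: max(|414|, |68|) = 414 mm
P3: max(|-60|, |-197|) = 197 mm
P4: max(|-68|, |62|) = 68 mm
P5: max(|408|, |-298|) = 408 mm
P6: max(|214|, |151|) = 214 mm
P7: max(|237|, |-76|) = 237 mm
P8: max(|-231|, |245|) = 245 mm
P9: max(|351|, |-62|) = 351 mm
P10: max(|91|, |53|) = 91 mm
P11: max(|168|, |110|) = 168 mm
P12: max(|335|, |284|) = 335 mm
P13: max(|-10|, |-24|) = 24 mm
Sorted: P13 (24 mm) < P4 (68 mm) < P10 (91 mm) < P11 (168 mm) < P3 (197 mm) < …

P13, P4, P10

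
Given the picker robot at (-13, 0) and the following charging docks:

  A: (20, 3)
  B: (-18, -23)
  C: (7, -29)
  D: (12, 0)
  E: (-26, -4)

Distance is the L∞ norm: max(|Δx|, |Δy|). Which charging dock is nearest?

E

Distances from (-13, 0):
A: 33
B: 23
C: 29
D: 25
E: 13
Minimum: E at 13.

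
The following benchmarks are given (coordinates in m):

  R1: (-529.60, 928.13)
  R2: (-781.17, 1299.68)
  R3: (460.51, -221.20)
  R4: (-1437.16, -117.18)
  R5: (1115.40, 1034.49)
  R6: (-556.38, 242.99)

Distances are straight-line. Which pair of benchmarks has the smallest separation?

Pairwise distances:
R1–R2: √((-251.57)² + (371.55)²) = √(63287.4649 + 138049.4025) = 448.71 m
R1–R6: √((-26.78)² + (-685.14)²) = √(717.1684 + 469416.8196) = 685.66 m
R4–R6: √((880.78)² + (360.17)²) = √(775773.4084 + 129722.4289) = 951.58 m
R2–R6: √((224.79)² + (-1056.69)²) = √(50530.5441 + 1116593.7561) = 1080.34 m
R3–R6: √((-1016.89)² + (464.19)²) = √(1034065.2721 + 215472.3561) = 1117.83 m
R1–R4: √((-907.56)² + (-1045.31)²) = √(823665.1536 + 1092672.9961) = 1384.32 m
R3–R5: √((654.89)² + (1255.69)²) = √(428880.9121 + 1576757.3761) = 1416.21 m
R1–R3: √((990.11)² + (-1149.33)²) = √(980317.8121 + 1320959.4489) = 1517.00 m
R2–R4: √((-655.99)² + (-1416.86)²) = √(430322.8801 + 2007492.2596) = 1561.35 m
R1–R5: √((1645.00)² + (106.36)²) = √(2706025.0000 + 11312.4496) = 1648.43 m
R5–R6: √((-1671.78)² + (-791.50)²) = √(2794848.3684 + 626472.2500) = 1849.68 m
R3–R4: √((-1897.67)² + (104.02)²) = √(3601151.4289 + 10820.1604) = 1900.52 m
R2–R5: √((1896.57)² + (-265.19)²) = √(3596977.7649 + 70325.7361) = 1915.02 m
R2–R3: √((1241.68)² + (-1520.88)²) = √(1541769.2224 + 2313075.9744) = 1963.38 m
R4–R5: √((2552.56)² + (1151.67)²) = √(6515562.5536 + 1326343.7889) = 2800.34 m
Closest pair: R1–R2 at 448.71 m.

R1 and R2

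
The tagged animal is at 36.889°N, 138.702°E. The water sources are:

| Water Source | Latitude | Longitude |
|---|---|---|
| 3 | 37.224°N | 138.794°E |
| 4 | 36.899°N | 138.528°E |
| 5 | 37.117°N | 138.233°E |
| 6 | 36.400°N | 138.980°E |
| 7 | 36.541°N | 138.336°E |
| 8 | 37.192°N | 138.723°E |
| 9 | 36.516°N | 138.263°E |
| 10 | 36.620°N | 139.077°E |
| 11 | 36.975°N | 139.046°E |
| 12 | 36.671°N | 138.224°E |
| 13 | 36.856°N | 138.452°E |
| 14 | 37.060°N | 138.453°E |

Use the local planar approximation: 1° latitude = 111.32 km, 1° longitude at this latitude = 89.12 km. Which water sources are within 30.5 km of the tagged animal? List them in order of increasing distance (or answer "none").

Distances from 36.889°N, 138.702°E:
3: 38.183 km
4: 15.547 km
5: 48.900 km
6: 59.808 km
7: 50.643 km
8: 33.782 km
9: 57.051 km
10: 44.873 km
11: 32.117 km
12: 49.027 km
13: 22.581 km
14: 29.237 km
Threshold 30.5 km: 4 (15.547 km), 13 (22.581 km), 14 (29.237 km) are within range.

4, 13, 14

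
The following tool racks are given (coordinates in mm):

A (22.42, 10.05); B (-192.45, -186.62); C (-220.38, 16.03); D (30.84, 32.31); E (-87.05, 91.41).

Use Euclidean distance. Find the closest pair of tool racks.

Pairwise distances:
A–B: √((-214.87)² + (-196.67)²) = √(46169.1169 + 38679.0889) = 291.29 mm
A–C: √((-242.80)² + (5.98)²) = √(58951.8400 + 35.7604) = 242.87 mm
A–D: √((8.42)² + (22.26)²) = √(70.8964 + 495.5076) = 23.80 mm
A–E: √((-109.47)² + (81.36)²) = √(11983.6809 + 6619.4496) = 136.39 mm
B–C: √((-27.93)² + (202.65)²) = √(780.0849 + 41067.0225) = 204.57 mm
B–D: √((223.29)² + (218.93)²) = √(49858.4241 + 47930.3449) = 312.71 mm
B–E: √((105.40)² + (278.03)²) = √(11109.1600 + 77300.6809) = 297.34 mm
C–D: √((251.22)² + (16.28)²) = √(63111.4884 + 265.0384) = 251.75 mm
C–E: √((133.33)² + (75.38)²) = √(17776.8889 + 5682.1444) = 153.16 mm
D–E: √((-117.89)² + (59.10)²) = √(13898.0521 + 3492.8100) = 131.87 mm
Closest pair: A–D at 23.80 mm.

A and D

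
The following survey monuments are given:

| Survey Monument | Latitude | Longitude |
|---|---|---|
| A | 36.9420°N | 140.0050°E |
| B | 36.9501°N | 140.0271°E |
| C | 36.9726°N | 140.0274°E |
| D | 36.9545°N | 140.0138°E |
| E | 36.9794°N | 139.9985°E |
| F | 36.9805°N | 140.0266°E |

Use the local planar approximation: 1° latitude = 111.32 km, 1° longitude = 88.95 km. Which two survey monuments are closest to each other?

C and F

Pairwise distances:
C–F: 0.8823 km
B–D: 1.2804 km
A–D: 1.5966 km
A–B: 2.1627 km
C–D: 2.3502 km
E–F: 2.5025 km
B–C: 2.5048 km
C–E: 2.6798 km
D–E: 3.0879 km
D–F: 3.1102 km
B–F: 3.3844 km
A–C: 3.9463 km
B–E: 4.1365 km
A–E: 4.2033 km
A–F: 4.6968 km
Closest pair: C–F at 0.8823 km.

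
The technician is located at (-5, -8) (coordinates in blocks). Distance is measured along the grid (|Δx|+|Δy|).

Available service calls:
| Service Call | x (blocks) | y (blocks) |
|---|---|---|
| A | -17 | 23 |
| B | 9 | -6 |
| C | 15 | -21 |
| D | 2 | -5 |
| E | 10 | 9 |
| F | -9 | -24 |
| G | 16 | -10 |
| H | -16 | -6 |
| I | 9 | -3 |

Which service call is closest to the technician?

D

Distances from (-5, -8):
A: |-12| + |31| = 12 + 31 = 43 blocks
B: |14| + |2| = 14 + 2 = 16 blocks
C: |20| + |-13| = 20 + 13 = 33 blocks
D: |7| + |3| = 7 + 3 = 10 blocks
E: |15| + |17| = 15 + 17 = 32 blocks
F: |-4| + |-16| = 4 + 16 = 20 blocks
G: |21| + |-2| = 21 + 2 = 23 blocks
H: |-11| + |2| = 11 + 2 = 13 blocks
I: |14| + |5| = 14 + 5 = 19 blocks
Minimum: D at 10 blocks.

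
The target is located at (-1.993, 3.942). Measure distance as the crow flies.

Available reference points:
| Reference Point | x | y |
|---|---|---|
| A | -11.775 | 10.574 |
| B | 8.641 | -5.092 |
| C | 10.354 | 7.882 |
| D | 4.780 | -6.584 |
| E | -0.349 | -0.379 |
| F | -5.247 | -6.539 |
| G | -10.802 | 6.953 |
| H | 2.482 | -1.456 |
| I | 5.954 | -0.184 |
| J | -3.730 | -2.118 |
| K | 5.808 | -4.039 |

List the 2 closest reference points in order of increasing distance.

E, J

Distances from (-1.993, 3.942):
A: √((-9.782)² + (6.632)²) = √(95.68752 + 43.98342) = 11.818
B: √((10.634)² + (-9.034)²) = √(113.08196 + 81.61316) = 13.953
C: √((12.347)² + (3.940)²) = √(152.44841 + 15.52360) = 12.960
D: √((6.773)² + (-10.526)²) = √(45.87353 + 110.79668) = 12.517
E: √((1.644)² + (-4.321)²) = √(2.70274 + 18.67104) = 4.623
F: √((-3.254)² + (-10.481)²) = √(10.58852 + 109.85136) = 10.975
G: √((-8.809)² + (3.011)²) = √(77.59848 + 9.06612) = 9.309
H: √((4.475)² + (-5.398)²) = √(20.02563 + 29.13840) = 7.012
I: √((7.947)² + (-4.126)²) = √(63.15481 + 17.02388) = 8.954
J: √((-1.737)² + (-6.060)²) = √(3.01717 + 36.72360) = 6.304
K: √((7.801)² + (-7.981)²) = √(60.85560 + 63.69636) = 11.160
Sorted: E (4.623) < J (6.304) < H (7.012) < I (8.954) < …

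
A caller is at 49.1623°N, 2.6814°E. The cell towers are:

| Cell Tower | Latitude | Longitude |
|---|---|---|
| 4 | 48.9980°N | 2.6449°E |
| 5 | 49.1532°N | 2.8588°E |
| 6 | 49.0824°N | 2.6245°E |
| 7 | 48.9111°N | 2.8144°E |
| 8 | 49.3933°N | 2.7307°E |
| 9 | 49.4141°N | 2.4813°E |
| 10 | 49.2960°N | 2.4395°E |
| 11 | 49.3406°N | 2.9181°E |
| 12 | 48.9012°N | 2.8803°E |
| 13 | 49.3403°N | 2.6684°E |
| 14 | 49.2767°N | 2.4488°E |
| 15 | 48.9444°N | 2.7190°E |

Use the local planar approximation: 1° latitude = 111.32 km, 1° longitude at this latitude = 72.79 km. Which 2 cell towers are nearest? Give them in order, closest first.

6, 5

Distances from 49.1623°N, 2.6814°E:
4: √((-0.1643·111.32)² + (-0.0365·72.79)²) = √(334.519564 + 7.058772) = 18.4818 km
5: √((-0.0091·111.32)² + (0.1774·72.79)²) = √(1.026193 + 166.744174) = 12.9526 km
6: √((-0.0799·111.32)² + (-0.0569·72.79)²) = √(79.111561 + 17.154101) = 9.8115 km
7: √((-0.2512·111.32)² + (0.1330·72.79)²) = √(781.962030 + 93.723116) = 29.5920 km
8: √((0.2310·111.32)² + (0.0493·72.79)²) = √(661.257111 + 12.877670) = 25.9641 km
9: √((0.2518·111.32)² + (-0.2001·72.79)²) = √(785.701979 + 212.147352) = 31.5888 km
10: √((0.1337·111.32)² + (-0.2419·72.79)²) = √(221.518096 + 310.038178) = 23.0555 km
11: √((0.1783·111.32)² + (0.2367·72.79)²) = √(393.957236 + 296.851983) = 26.2832 km
12: √((-0.2611·111.32)² + (0.1989·72.79)²) = √(844.812126 + 209.610486) = 32.4719 km
13: √((0.1780·111.32)² + (-0.0130·72.79)²) = √(392.632640 + 0.895427) = 19.8375 km
14: √((0.1144·111.32)² + (-0.2326·72.79)²) = √(162.180429 + 286.657203) = 21.1858 km
15: √((-0.2179·111.32)² + (0.0376·72.79)²) = √(588.384002 + 7.490644) = 24.4105 km
Sorted: 6 (9.8115 km) < 5 (12.9526 km) < 4 (18.4818 km) < 13 (19.8375 km) < …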